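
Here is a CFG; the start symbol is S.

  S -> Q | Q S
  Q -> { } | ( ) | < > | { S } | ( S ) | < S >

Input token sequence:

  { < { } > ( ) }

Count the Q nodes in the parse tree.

[S [Q { [S [Q < [S [Q { }]] >] [S [Q ( )]]] }]]

4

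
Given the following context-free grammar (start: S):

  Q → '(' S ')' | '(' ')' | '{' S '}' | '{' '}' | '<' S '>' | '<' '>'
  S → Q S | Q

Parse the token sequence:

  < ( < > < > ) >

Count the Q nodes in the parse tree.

[S [Q < [S [Q ( [S [Q < >] [S [Q < >]]] )]] >]]

4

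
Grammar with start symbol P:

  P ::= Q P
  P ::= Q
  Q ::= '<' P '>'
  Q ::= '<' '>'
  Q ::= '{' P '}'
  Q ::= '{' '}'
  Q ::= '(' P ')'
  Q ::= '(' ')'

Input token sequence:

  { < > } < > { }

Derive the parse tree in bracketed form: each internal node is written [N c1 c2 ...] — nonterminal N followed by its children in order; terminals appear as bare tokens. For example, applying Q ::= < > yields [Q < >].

[P [Q { [P [Q < >]] }] [P [Q < >] [P [Q { }]]]]

P
Q P
{ P } P
{ Q } P
{ < > } P
{ < > } Q P
{ < > } < > P
{ < > } < > Q
{ < > } < > { }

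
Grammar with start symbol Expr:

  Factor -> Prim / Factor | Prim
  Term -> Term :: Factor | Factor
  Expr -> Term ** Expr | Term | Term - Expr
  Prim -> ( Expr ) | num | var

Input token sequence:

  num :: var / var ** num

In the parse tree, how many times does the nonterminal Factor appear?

[Expr [Term [Term [Factor [Prim num]]] :: [Factor [Prim var] / [Factor [Prim var]]]] ** [Expr [Term [Factor [Prim num]]]]]

4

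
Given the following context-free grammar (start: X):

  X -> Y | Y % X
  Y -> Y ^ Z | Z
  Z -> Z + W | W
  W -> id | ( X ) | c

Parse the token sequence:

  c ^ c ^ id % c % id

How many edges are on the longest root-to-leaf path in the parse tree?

[X [Y [Y [Y [Z [W c]]] ^ [Z [W c]]] ^ [Z [W id]]] % [X [Y [Z [W c]]] % [X [Y [Z [W id]]]]]]

6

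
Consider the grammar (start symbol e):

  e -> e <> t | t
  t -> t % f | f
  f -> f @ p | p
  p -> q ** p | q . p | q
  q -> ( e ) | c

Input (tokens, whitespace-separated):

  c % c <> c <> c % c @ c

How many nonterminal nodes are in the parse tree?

26

[e [e [e [t [t [f [p [q c]]]] % [f [p [q c]]]]] <> [t [f [p [q c]]]]] <> [t [t [f [p [q c]]]] % [f [f [p [q c]]] @ [p [q c]]]]]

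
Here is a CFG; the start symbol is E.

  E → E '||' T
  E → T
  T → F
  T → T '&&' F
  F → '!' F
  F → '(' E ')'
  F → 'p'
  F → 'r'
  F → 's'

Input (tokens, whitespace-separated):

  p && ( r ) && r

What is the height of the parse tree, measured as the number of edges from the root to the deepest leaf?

[E [T [T [T [F p]] && [F ( [E [T [F r]]] )]] && [F r]]]

7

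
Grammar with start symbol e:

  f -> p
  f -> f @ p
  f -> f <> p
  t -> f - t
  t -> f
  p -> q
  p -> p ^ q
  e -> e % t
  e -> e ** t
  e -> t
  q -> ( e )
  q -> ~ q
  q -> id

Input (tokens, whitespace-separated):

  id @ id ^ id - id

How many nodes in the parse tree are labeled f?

3

[e [t [f [f [p [q id]]] @ [p [p [q id]] ^ [q id]]] - [t [f [p [q id]]]]]]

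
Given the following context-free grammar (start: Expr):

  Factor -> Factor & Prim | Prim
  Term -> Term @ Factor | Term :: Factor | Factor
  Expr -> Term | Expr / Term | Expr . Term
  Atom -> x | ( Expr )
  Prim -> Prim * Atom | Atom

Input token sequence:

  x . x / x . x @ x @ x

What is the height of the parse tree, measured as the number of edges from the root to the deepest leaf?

8

[Expr [Expr [Expr [Expr [Term [Factor [Prim [Atom x]]]]] . [Term [Factor [Prim [Atom x]]]]] / [Term [Factor [Prim [Atom x]]]]] . [Term [Term [Term [Factor [Prim [Atom x]]]] @ [Factor [Prim [Atom x]]]] @ [Factor [Prim [Atom x]]]]]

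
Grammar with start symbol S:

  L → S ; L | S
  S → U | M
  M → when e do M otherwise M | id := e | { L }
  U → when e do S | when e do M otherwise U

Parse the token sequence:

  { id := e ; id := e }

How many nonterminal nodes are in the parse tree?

8

[S [M { [L [S [M id := e]] ; [L [S [M id := e]]]] }]]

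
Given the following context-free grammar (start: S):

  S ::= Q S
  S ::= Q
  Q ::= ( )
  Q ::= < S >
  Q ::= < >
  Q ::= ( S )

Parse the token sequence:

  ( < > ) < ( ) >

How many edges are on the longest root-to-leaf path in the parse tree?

5

[S [Q ( [S [Q < >]] )] [S [Q < [S [Q ( )]] >]]]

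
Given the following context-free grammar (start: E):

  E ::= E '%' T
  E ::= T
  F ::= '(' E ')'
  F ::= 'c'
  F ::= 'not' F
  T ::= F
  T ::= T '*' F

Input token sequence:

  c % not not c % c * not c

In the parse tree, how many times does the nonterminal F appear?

[E [E [E [T [F c]]] % [T [F not [F not [F c]]]]] % [T [T [F c]] * [F not [F c]]]]

7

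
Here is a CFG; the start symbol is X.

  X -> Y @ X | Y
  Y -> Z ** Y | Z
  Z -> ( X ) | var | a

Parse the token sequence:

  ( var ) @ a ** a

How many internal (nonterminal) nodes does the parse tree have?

[X [Y [Z ( [X [Y [Z var]]] )]] @ [X [Y [Z a] ** [Y [Z a]]]]]

11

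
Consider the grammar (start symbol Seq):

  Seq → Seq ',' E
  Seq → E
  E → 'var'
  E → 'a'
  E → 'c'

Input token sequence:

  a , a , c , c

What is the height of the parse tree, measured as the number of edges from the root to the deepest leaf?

[Seq [Seq [Seq [Seq [E a]] , [E a]] , [E c]] , [E c]]

5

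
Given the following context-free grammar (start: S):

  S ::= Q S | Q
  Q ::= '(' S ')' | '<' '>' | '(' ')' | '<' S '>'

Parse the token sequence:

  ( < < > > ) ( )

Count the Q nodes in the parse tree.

[S [Q ( [S [Q < [S [Q < >]] >]] )] [S [Q ( )]]]

4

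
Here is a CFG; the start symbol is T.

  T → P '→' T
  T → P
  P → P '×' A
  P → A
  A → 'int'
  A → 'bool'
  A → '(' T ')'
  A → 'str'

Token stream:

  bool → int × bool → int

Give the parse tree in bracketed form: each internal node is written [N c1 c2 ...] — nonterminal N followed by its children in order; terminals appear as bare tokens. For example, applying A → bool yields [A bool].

T
P → T
A → T
bool → T
bool → P → T
bool → P × A → T
bool → A × A → T
bool → int × A → T
bool → int × bool → T
bool → int × bool → P
bool → int × bool → A
bool → int × bool → int

[T [P [A bool]] → [T [P [P [A int]] × [A bool]] → [T [P [A int]]]]]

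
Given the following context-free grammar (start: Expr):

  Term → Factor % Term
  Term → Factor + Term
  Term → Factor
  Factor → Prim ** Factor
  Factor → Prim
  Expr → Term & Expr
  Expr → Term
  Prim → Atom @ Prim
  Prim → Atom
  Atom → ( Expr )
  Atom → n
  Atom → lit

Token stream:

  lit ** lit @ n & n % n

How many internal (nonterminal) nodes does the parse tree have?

19

[Expr [Term [Factor [Prim [Atom lit]] ** [Factor [Prim [Atom lit] @ [Prim [Atom n]]]]]] & [Expr [Term [Factor [Prim [Atom n]]] % [Term [Factor [Prim [Atom n]]]]]]]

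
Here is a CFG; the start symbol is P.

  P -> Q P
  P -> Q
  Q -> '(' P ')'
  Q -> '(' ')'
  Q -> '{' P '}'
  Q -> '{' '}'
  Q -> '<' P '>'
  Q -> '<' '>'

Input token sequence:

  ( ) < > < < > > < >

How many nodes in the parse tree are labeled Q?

[P [Q ( )] [P [Q < >] [P [Q < [P [Q < >]] >] [P [Q < >]]]]]

5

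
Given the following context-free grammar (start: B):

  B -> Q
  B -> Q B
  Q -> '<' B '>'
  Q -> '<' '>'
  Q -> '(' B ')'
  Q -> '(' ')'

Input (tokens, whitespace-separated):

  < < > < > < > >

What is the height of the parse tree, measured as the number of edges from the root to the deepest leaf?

6

[B [Q < [B [Q < >] [B [Q < >] [B [Q < >]]]] >]]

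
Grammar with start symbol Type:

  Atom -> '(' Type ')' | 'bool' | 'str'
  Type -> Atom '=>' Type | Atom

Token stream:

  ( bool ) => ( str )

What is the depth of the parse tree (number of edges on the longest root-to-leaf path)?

5

[Type [Atom ( [Type [Atom bool]] )] => [Type [Atom ( [Type [Atom str]] )]]]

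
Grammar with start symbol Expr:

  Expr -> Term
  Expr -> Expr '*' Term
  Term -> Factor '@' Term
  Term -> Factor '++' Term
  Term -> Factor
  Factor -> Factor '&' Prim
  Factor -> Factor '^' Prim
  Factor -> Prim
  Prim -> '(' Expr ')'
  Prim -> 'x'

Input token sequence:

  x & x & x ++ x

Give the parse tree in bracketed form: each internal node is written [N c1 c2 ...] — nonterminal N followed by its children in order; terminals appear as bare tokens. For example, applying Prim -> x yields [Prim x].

[Expr [Term [Factor [Factor [Factor [Prim x]] & [Prim x]] & [Prim x]] ++ [Term [Factor [Prim x]]]]]

Expr
Term
Factor ++ Term
Factor & Prim ++ Term
Factor & Prim & Prim ++ Term
Prim & Prim & Prim ++ Term
x & Prim & Prim ++ Term
x & x & Prim ++ Term
x & x & x ++ Term
x & x & x ++ Factor
x & x & x ++ Prim
x & x & x ++ x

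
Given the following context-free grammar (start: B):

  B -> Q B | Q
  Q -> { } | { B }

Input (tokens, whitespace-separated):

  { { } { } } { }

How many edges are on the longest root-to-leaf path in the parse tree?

[B [Q { [B [Q { }] [B [Q { }]]] }] [B [Q { }]]]

5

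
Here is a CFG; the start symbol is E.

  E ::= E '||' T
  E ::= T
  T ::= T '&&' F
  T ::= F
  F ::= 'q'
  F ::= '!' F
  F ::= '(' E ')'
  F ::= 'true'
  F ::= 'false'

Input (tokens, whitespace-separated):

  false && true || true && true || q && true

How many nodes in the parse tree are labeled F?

6

[E [E [E [T [T [F false]] && [F true]]] || [T [T [F true]] && [F true]]] || [T [T [F q]] && [F true]]]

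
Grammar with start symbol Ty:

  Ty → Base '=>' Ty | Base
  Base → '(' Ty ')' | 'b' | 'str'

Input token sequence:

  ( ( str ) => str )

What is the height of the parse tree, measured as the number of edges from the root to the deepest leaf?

[Ty [Base ( [Ty [Base ( [Ty [Base str]] )] => [Ty [Base str]]] )]]

6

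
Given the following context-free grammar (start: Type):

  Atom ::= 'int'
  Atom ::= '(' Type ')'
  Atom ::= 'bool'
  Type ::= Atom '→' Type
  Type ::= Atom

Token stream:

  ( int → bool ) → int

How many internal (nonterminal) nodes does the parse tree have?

[Type [Atom ( [Type [Atom int] → [Type [Atom bool]]] )] → [Type [Atom int]]]

8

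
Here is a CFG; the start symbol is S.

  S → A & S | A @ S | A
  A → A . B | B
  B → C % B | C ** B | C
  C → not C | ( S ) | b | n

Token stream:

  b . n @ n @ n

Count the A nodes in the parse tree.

4

[S [A [A [B [C b]]] . [B [C n]]] @ [S [A [B [C n]]] @ [S [A [B [C n]]]]]]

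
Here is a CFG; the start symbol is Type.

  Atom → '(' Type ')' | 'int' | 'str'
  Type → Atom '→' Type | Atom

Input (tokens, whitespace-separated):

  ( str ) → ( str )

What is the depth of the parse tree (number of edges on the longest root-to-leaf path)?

5

[Type [Atom ( [Type [Atom str]] )] → [Type [Atom ( [Type [Atom str]] )]]]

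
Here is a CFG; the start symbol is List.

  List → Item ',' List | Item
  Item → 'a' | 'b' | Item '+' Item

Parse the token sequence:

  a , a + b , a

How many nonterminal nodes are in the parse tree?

8

[List [Item a] , [List [Item [Item a] + [Item b]] , [List [Item a]]]]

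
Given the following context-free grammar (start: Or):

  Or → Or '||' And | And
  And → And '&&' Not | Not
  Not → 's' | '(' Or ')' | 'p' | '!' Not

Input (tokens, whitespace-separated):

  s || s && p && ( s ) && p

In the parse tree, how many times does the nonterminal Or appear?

[Or [Or [And [Not s]]] || [And [And [And [And [Not s]] && [Not p]] && [Not ( [Or [And [Not s]]] )]] && [Not p]]]

3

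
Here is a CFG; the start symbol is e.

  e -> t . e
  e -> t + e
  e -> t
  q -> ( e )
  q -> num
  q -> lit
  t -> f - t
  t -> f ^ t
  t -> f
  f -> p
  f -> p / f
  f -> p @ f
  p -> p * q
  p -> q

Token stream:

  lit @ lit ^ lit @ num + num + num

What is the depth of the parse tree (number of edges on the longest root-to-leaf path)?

7

[e [t [f [p [q lit]] @ [f [p [q lit]]]] ^ [t [f [p [q lit]] @ [f [p [q num]]]]]] + [e [t [f [p [q num]]]] + [e [t [f [p [q num]]]]]]]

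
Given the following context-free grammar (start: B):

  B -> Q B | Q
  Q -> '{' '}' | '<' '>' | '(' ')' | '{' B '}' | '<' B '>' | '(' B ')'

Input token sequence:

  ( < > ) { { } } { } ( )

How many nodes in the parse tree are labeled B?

[B [Q ( [B [Q < >]] )] [B [Q { [B [Q { }]] }] [B [Q { }] [B [Q ( )]]]]]

6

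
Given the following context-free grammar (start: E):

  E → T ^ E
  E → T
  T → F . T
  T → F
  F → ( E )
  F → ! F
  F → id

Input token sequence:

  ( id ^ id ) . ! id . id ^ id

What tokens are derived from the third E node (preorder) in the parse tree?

id

[E [T [F ( [E [T [F id]] ^ [E [T [F id]]]] )] . [T [F ! [F id]] . [T [F id]]]] ^ [E [T [F id]]]]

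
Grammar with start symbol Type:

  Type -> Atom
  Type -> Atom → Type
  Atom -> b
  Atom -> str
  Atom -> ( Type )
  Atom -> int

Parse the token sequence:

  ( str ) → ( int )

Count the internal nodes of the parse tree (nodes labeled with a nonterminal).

8

[Type [Atom ( [Type [Atom str]] )] → [Type [Atom ( [Type [Atom int]] )]]]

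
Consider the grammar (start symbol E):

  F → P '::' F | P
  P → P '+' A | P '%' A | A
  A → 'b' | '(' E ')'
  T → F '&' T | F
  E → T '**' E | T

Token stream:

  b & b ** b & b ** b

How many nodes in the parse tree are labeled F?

[E [T [F [P [A b]]] & [T [F [P [A b]]]]] ** [E [T [F [P [A b]]] & [T [F [P [A b]]]]] ** [E [T [F [P [A b]]]]]]]

5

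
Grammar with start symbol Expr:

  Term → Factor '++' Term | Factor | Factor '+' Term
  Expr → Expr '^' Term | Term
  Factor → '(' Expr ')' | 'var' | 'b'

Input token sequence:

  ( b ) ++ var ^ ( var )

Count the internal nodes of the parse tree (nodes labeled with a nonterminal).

[Expr [Expr [Term [Factor ( [Expr [Term [Factor b]]] )] ++ [Term [Factor var]]]] ^ [Term [Factor ( [Expr [Term [Factor var]]] )]]]

14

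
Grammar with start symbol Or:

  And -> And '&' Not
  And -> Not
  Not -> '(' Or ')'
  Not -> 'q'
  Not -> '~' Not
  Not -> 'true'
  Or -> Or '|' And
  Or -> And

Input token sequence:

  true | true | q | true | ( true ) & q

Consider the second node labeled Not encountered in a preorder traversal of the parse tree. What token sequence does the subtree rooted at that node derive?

true

[Or [Or [Or [Or [Or [And [Not true]]] | [And [Not true]]] | [And [Not q]]] | [And [Not true]]] | [And [And [Not ( [Or [And [Not true]]] )]] & [Not q]]]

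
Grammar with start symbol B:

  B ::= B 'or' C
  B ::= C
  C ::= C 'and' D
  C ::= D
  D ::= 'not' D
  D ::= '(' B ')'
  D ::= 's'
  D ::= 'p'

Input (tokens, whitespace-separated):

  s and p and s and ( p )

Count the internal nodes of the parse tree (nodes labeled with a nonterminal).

[B [C [C [C [C [D s]] and [D p]] and [D s]] and [D ( [B [C [D p]]] )]]]

12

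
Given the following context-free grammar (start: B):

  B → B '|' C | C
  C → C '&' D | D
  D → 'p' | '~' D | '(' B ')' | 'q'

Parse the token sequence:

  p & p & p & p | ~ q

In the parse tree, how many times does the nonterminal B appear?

2

[B [B [C [C [C [C [D p]] & [D p]] & [D p]] & [D p]]] | [C [D ~ [D q]]]]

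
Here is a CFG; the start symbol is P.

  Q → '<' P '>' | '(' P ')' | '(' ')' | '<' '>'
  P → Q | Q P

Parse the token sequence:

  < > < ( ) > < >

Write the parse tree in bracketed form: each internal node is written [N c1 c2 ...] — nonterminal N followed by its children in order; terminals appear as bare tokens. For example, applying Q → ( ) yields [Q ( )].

P
Q P
< > P
< > Q P
< > < P > P
< > < Q > P
< > < ( ) > P
< > < ( ) > Q
< > < ( ) > < >

[P [Q < >] [P [Q < [P [Q ( )]] >] [P [Q < >]]]]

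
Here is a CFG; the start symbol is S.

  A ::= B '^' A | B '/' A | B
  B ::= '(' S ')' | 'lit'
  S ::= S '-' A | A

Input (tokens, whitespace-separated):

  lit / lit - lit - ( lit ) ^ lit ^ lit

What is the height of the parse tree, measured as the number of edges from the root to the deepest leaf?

6

[S [S [S [A [B lit] / [A [B lit]]]] - [A [B lit]]] - [A [B ( [S [A [B lit]]] )] ^ [A [B lit] ^ [A [B lit]]]]]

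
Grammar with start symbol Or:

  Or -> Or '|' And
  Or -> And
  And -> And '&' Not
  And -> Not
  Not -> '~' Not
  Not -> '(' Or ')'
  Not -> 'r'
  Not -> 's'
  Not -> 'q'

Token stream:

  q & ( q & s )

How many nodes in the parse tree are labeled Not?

4

[Or [And [And [Not q]] & [Not ( [Or [And [And [Not q]] & [Not s]]] )]]]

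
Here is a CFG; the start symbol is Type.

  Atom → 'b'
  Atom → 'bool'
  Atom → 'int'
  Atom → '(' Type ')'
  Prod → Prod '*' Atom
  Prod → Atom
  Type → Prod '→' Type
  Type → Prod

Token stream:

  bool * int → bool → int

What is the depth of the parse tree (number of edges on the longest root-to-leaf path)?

5

[Type [Prod [Prod [Atom bool]] * [Atom int]] → [Type [Prod [Atom bool]] → [Type [Prod [Atom int]]]]]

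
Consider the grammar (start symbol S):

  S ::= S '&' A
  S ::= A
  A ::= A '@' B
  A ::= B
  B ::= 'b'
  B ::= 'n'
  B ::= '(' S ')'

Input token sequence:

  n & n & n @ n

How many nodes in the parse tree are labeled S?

3

[S [S [S [A [B n]]] & [A [B n]]] & [A [A [B n]] @ [B n]]]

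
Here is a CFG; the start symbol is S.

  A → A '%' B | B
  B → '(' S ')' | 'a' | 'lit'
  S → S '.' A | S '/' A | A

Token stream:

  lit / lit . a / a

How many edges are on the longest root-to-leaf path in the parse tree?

6

[S [S [S [S [A [B lit]]] / [A [B lit]]] . [A [B a]]] / [A [B a]]]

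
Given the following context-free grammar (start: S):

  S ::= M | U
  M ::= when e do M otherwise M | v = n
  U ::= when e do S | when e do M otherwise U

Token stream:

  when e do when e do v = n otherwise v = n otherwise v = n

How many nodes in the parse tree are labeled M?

[S [M when e do [M when e do [M v = n] otherwise [M v = n]] otherwise [M v = n]]]

5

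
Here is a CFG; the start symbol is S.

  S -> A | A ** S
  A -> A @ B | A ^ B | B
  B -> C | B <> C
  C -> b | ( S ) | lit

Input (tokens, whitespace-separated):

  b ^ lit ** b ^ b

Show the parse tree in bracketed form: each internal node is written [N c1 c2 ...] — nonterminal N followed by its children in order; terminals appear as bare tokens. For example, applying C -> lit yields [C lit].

[S [A [A [B [C b]]] ^ [B [C lit]]] ** [S [A [A [B [C b]]] ^ [B [C b]]]]]

S
A ** S
A ^ B ** S
B ^ B ** S
C ^ B ** S
b ^ B ** S
b ^ C ** S
b ^ lit ** S
b ^ lit ** A
b ^ lit ** A ^ B
b ^ lit ** B ^ B
b ^ lit ** C ^ B
b ^ lit ** b ^ B
b ^ lit ** b ^ C
b ^ lit ** b ^ b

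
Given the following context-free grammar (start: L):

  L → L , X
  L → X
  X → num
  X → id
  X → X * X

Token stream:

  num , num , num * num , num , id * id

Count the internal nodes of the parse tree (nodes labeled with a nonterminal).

[L [L [L [L [L [X num]] , [X num]] , [X [X num] * [X num]]] , [X num]] , [X [X id] * [X id]]]

14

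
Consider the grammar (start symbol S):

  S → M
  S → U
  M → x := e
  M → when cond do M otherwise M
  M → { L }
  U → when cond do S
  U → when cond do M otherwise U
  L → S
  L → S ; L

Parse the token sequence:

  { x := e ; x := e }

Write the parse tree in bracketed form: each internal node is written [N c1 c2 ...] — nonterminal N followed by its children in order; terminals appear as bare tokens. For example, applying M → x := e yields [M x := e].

[S [M { [L [S [M x := e]] ; [L [S [M x := e]]]] }]]

S
M
{ L }
{ S ; L }
{ M ; L }
{ x := e ; L }
{ x := e ; S }
{ x := e ; M }
{ x := e ; x := e }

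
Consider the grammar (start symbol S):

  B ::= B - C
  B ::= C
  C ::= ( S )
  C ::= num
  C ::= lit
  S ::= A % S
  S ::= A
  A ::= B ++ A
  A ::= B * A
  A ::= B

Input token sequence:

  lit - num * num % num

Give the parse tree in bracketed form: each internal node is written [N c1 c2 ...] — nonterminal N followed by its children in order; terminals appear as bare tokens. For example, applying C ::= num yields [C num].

[S [A [B [B [C lit]] - [C num]] * [A [B [C num]]]] % [S [A [B [C num]]]]]

S
A % S
B * A % S
B - C * A % S
C - C * A % S
lit - C * A % S
lit - num * A % S
lit - num * B % S
lit - num * C % S
lit - num * num % S
lit - num * num % A
lit - num * num % B
lit - num * num % C
lit - num * num % num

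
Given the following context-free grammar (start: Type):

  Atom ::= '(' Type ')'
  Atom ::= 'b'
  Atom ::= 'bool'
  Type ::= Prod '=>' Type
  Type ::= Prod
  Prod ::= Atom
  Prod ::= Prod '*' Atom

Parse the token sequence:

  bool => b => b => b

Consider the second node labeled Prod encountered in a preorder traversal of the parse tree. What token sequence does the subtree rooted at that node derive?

b

[Type [Prod [Atom bool]] => [Type [Prod [Atom b]] => [Type [Prod [Atom b]] => [Type [Prod [Atom b]]]]]]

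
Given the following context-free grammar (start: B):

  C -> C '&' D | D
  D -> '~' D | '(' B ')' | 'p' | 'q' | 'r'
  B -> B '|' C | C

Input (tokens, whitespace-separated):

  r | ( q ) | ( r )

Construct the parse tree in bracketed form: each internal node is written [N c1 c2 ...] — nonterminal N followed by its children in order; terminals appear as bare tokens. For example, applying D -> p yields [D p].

[B [B [B [C [D r]]] | [C [D ( [B [C [D q]]] )]]] | [C [D ( [B [C [D r]]] )]]]

B
B | C
B | C | C
C | C | C
D | C | C
r | C | C
r | D | C
r | ( B ) | C
r | ( C ) | C
r | ( D ) | C
r | ( q ) | C
r | ( q ) | D
r | ( q ) | ( B )
r | ( q ) | ( C )
r | ( q ) | ( D )
r | ( q ) | ( r )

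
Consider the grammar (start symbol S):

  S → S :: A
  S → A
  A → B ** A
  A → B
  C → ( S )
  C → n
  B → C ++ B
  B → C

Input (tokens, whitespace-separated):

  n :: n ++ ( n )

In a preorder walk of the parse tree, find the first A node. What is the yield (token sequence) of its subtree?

[S [S [A [B [C n]]]] :: [A [B [C n] ++ [B [C ( [S [A [B [C n]]]] )]]]]]

n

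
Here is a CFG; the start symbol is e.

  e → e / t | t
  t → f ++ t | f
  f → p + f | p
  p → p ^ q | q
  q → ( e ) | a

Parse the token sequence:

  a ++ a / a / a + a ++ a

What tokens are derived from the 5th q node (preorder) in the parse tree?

[e [e [e [t [f [p [q a]]] ++ [t [f [p [q a]]]]]] / [t [f [p [q a]]]]] / [t [f [p [q a]] + [f [p [q a]]]] ++ [t [f [p [q a]]]]]]

a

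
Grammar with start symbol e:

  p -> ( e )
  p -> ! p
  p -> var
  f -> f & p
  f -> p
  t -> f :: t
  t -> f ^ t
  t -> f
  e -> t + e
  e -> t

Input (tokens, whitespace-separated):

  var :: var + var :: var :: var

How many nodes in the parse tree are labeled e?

2

[e [t [f [p var]] :: [t [f [p var]]]] + [e [t [f [p var]] :: [t [f [p var]] :: [t [f [p var]]]]]]]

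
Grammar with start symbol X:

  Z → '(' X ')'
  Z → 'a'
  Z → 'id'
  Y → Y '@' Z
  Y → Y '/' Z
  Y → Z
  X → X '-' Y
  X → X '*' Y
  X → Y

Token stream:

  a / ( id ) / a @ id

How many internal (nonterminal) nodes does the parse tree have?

[X [Y [Y [Y [Y [Z a]] / [Z ( [X [Y [Z id]]] )]] / [Z a]] @ [Z id]]]

12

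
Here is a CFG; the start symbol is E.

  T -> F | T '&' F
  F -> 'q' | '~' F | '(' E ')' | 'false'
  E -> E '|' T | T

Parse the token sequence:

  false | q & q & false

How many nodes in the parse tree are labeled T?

[E [E [T [F false]]] | [T [T [T [F q]] & [F q]] & [F false]]]

4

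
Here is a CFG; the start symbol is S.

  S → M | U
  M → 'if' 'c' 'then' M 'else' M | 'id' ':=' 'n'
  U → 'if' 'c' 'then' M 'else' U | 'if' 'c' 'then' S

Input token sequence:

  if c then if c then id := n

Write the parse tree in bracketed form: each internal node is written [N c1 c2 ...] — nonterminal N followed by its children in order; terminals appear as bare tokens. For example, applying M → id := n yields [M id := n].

S
U
if c then S
if c then U
if c then if c then S
if c then if c then M
if c then if c then id := n

[S [U if c then [S [U if c then [S [M id := n]]]]]]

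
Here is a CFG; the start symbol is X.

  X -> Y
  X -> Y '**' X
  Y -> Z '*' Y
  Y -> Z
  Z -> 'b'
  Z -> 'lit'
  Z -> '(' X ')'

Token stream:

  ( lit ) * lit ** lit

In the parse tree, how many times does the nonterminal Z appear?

4

[X [Y [Z ( [X [Y [Z lit]]] )] * [Y [Z lit]]] ** [X [Y [Z lit]]]]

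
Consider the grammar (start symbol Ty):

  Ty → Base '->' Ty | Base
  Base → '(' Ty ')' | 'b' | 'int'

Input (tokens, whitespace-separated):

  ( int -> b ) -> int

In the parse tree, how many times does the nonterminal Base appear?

4

[Ty [Base ( [Ty [Base int] -> [Ty [Base b]]] )] -> [Ty [Base int]]]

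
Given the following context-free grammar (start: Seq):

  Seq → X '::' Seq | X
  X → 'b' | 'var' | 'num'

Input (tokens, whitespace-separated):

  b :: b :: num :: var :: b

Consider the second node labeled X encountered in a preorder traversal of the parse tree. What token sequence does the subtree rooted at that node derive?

b

[Seq [X b] :: [Seq [X b] :: [Seq [X num] :: [Seq [X var] :: [Seq [X b]]]]]]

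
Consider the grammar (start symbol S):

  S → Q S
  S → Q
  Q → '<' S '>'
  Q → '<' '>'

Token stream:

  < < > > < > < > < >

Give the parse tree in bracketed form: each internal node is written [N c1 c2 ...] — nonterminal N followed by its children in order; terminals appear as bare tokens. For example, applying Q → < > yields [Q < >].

S
Q S
< S > S
< Q > S
< < > > S
< < > > Q S
< < > > < > S
< < > > < > Q S
< < > > < > < > S
< < > > < > < > Q
< < > > < > < > < >

[S [Q < [S [Q < >]] >] [S [Q < >] [S [Q < >] [S [Q < >]]]]]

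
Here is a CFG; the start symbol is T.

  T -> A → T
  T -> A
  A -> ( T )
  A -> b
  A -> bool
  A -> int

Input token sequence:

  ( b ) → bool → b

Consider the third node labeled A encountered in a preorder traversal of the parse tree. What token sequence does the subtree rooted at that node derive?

[T [A ( [T [A b]] )] → [T [A bool] → [T [A b]]]]

bool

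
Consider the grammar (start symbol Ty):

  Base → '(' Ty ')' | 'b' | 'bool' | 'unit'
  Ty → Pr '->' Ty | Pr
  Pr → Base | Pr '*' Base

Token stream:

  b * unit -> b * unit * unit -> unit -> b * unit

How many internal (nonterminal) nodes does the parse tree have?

20

[Ty [Pr [Pr [Base b]] * [Base unit]] -> [Ty [Pr [Pr [Pr [Base b]] * [Base unit]] * [Base unit]] -> [Ty [Pr [Base unit]] -> [Ty [Pr [Pr [Base b]] * [Base unit]]]]]]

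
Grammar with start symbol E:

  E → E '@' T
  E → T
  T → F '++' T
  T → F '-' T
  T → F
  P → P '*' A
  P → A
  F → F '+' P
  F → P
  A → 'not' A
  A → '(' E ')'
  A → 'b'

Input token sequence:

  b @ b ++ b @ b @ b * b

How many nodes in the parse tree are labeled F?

5

[E [E [E [E [T [F [P [A b]]]]] @ [T [F [P [A b]]] ++ [T [F [P [A b]]]]]] @ [T [F [P [A b]]]]] @ [T [F [P [P [A b]] * [A b]]]]]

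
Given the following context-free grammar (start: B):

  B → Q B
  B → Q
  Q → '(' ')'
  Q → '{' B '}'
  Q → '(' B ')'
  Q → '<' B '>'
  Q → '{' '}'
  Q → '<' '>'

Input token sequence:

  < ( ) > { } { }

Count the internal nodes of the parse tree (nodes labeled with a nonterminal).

[B [Q < [B [Q ( )]] >] [B [Q { }] [B [Q { }]]]]

8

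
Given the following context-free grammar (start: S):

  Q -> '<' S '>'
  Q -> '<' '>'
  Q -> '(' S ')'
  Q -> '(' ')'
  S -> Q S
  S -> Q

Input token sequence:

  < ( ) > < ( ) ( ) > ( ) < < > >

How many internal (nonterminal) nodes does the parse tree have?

16

[S [Q < [S [Q ( )]] >] [S [Q < [S [Q ( )] [S [Q ( )]]] >] [S [Q ( )] [S [Q < [S [Q < >]] >]]]]]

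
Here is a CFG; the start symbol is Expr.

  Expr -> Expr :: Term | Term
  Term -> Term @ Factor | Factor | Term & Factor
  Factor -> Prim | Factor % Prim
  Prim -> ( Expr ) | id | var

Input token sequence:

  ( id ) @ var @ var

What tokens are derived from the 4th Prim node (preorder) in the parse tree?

[Expr [Term [Term [Term [Factor [Prim ( [Expr [Term [Factor [Prim id]]]] )]]] @ [Factor [Prim var]]] @ [Factor [Prim var]]]]

var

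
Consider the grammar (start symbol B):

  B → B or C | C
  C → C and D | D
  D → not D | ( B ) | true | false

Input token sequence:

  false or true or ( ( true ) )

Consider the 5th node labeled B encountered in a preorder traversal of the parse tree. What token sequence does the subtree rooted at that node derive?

[B [B [B [C [D false]]] or [C [D true]]] or [C [D ( [B [C [D ( [B [C [D true]]] )]]] )]]]

true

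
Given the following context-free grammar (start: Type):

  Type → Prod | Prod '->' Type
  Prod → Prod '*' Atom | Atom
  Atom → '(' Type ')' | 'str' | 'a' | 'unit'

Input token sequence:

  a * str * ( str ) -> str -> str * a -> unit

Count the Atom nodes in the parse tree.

8

[Type [Prod [Prod [Prod [Atom a]] * [Atom str]] * [Atom ( [Type [Prod [Atom str]]] )]] -> [Type [Prod [Atom str]] -> [Type [Prod [Prod [Atom str]] * [Atom a]] -> [Type [Prod [Atom unit]]]]]]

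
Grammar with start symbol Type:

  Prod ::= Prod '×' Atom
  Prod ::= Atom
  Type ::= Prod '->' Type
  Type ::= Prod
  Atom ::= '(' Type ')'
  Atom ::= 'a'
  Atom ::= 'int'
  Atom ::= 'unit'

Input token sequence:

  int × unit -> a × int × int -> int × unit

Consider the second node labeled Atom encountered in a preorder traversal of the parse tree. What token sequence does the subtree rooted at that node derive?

[Type [Prod [Prod [Atom int]] × [Atom unit]] -> [Type [Prod [Prod [Prod [Atom a]] × [Atom int]] × [Atom int]] -> [Type [Prod [Prod [Atom int]] × [Atom unit]]]]]

unit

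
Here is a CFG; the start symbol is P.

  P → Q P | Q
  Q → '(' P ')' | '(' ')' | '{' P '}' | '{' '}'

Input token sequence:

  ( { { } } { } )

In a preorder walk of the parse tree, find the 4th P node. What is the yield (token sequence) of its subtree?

{ }

[P [Q ( [P [Q { [P [Q { }]] }] [P [Q { }]]] )]]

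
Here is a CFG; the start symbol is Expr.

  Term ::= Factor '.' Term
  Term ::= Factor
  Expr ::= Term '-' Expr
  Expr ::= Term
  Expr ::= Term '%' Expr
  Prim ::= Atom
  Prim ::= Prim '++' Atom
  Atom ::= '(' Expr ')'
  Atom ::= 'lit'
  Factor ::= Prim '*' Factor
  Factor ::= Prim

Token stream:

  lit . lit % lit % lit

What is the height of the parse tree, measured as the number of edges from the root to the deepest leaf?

7

[Expr [Term [Factor [Prim [Atom lit]]] . [Term [Factor [Prim [Atom lit]]]]] % [Expr [Term [Factor [Prim [Atom lit]]]] % [Expr [Term [Factor [Prim [Atom lit]]]]]]]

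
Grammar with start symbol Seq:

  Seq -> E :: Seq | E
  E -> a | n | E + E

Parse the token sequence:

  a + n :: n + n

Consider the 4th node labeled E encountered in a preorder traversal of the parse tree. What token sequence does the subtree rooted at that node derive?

n + n

[Seq [E [E a] + [E n]] :: [Seq [E [E n] + [E n]]]]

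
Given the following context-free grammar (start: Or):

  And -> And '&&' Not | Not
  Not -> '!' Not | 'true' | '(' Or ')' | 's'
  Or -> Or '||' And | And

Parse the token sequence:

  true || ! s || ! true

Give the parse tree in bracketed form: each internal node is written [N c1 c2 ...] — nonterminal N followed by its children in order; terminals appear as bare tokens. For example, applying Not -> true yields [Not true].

Or
Or || And
Or || And || And
And || And || And
Not || And || And
true || And || And
true || Not || And
true || ! Not || And
true || ! s || And
true || ! s || Not
true || ! s || ! Not
true || ! s || ! true

[Or [Or [Or [And [Not true]]] || [And [Not ! [Not s]]]] || [And [Not ! [Not true]]]]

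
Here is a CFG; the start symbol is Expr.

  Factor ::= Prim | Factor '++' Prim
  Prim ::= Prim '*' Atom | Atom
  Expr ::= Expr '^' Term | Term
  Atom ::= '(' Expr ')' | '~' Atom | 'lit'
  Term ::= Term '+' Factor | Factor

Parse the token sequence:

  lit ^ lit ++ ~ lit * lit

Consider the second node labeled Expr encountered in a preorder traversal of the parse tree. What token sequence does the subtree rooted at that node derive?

lit

[Expr [Expr [Term [Factor [Prim [Atom lit]]]]] ^ [Term [Factor [Factor [Prim [Atom lit]]] ++ [Prim [Prim [Atom ~ [Atom lit]]] * [Atom lit]]]]]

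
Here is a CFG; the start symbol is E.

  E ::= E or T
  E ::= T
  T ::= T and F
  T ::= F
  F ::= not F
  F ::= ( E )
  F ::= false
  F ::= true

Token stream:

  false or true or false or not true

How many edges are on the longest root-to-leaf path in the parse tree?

[E [E [E [E [T [F false]]] or [T [F true]]] or [T [F false]]] or [T [F not [F true]]]]

6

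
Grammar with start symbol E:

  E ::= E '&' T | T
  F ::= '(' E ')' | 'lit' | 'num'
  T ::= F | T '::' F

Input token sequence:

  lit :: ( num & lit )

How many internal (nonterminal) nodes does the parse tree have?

[E [T [T [F lit]] :: [F ( [E [E [T [F num]]] & [T [F lit]]] )]]]

11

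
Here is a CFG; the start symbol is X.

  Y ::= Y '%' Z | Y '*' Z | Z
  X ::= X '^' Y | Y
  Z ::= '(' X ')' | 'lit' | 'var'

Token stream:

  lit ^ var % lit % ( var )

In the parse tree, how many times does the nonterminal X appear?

3

[X [X [Y [Z lit]]] ^ [Y [Y [Y [Z var]] % [Z lit]] % [Z ( [X [Y [Z var]]] )]]]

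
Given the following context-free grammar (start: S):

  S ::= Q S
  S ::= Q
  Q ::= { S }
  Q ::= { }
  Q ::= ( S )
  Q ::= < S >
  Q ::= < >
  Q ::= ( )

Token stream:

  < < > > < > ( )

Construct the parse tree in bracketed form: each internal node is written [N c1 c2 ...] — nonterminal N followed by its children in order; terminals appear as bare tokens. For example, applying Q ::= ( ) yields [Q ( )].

[S [Q < [S [Q < >]] >] [S [Q < >] [S [Q ( )]]]]

S
Q S
< S > S
< Q > S
< < > > S
< < > > Q S
< < > > < > S
< < > > < > Q
< < > > < > ( )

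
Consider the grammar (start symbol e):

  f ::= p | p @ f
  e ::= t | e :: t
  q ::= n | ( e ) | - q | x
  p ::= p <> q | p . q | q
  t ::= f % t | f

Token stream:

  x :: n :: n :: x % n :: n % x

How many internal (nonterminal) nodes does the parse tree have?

[e [e [e [e [e [t [f [p [q x]]]]] :: [t [f [p [q n]]]]] :: [t [f [p [q n]]]]] :: [t [f [p [q x]]] % [t [f [p [q n]]]]]] :: [t [f [p [q n]]] % [t [f [p [q x]]]]]]

33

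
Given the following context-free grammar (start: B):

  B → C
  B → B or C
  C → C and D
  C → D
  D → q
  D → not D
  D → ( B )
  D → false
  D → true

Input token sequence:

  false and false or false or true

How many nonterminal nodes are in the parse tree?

[B [B [B [C [C [D false]] and [D false]]] or [C [D false]]] or [C [D true]]]

11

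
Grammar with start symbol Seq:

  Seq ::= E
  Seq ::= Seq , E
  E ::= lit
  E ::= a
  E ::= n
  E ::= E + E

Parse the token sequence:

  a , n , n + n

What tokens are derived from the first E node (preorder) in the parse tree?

a

[Seq [Seq [Seq [E a]] , [E n]] , [E [E n] + [E n]]]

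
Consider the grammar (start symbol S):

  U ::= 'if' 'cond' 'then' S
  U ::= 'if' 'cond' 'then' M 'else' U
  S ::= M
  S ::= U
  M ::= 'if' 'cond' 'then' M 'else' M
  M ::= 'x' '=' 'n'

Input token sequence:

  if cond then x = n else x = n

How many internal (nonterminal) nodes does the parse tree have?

[S [M if cond then [M x = n] else [M x = n]]]

4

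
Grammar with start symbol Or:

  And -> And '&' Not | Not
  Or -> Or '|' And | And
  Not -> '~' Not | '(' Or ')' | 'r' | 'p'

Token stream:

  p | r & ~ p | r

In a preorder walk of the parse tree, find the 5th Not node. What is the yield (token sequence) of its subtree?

r

[Or [Or [Or [And [Not p]]] | [And [And [Not r]] & [Not ~ [Not p]]]] | [And [Not r]]]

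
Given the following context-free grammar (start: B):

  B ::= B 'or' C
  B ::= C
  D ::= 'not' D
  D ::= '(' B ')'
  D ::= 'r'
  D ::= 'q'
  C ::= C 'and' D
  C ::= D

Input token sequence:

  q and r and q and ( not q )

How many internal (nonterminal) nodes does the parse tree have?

[B [C [C [C [C [D q]] and [D r]] and [D q]] and [D ( [B [C [D not [D q]]]] )]]]

13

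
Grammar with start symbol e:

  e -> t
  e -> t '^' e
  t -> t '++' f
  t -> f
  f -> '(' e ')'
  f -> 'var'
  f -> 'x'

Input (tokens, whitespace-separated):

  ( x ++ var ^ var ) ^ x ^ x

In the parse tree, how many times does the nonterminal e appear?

5

[e [t [f ( [e [t [t [f x]] ++ [f var]] ^ [e [t [f var]]]] )]] ^ [e [t [f x]] ^ [e [t [f x]]]]]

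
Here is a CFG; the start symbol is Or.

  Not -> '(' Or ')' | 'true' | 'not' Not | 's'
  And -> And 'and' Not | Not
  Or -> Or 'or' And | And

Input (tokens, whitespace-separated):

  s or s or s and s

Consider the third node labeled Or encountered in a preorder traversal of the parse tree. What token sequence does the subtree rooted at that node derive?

s

[Or [Or [Or [And [Not s]]] or [And [Not s]]] or [And [And [Not s]] and [Not s]]]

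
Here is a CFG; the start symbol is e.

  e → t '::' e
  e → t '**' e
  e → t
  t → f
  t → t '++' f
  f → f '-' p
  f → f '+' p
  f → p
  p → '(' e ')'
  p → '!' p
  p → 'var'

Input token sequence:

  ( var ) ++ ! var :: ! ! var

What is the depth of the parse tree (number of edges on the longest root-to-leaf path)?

[e [t [t [f [p ( [e [t [f [p var]]]] )]]] ++ [f [p ! [p var]]]] :: [e [t [f [p ! [p ! [p var]]]]]]]

9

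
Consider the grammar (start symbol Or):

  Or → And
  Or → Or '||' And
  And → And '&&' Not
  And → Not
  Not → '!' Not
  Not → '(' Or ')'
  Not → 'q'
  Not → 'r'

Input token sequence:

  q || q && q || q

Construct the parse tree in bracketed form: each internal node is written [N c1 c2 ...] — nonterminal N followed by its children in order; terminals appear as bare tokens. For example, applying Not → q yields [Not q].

Or
Or || And
Or || And || And
And || And || And
Not || And || And
q || And || And
q || And && Not || And
q || Not && Not || And
q || q && Not || And
q || q && q || And
q || q && q || Not
q || q && q || q

[Or [Or [Or [And [Not q]]] || [And [And [Not q]] && [Not q]]] || [And [Not q]]]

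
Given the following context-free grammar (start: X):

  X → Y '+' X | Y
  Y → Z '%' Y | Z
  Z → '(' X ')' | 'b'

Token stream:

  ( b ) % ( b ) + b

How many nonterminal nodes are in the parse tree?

[X [Y [Z ( [X [Y [Z b]]] )] % [Y [Z ( [X [Y [Z b]]] )]]] + [X [Y [Z b]]]]

14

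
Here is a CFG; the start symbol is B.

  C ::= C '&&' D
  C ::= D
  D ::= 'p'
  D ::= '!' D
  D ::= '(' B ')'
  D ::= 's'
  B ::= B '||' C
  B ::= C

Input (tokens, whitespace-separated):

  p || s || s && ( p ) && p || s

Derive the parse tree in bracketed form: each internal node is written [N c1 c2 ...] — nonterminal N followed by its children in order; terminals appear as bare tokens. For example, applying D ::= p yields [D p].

[B [B [B [B [C [D p]]] || [C [D s]]] || [C [C [C [D s]] && [D ( [B [C [D p]]] )]] && [D p]]] || [C [D s]]]

B
B || C
B || C || C
B || C || C || C
C || C || C || C
D || C || C || C
p || C || C || C
p || D || C || C
p || s || C || C
p || s || C && D || C
p || s || C && D && D || C
p || s || D && D && D || C
p || s || s && D && D || C
p || s || s && ( B ) && D || C
p || s || s && ( C ) && D || C
p || s || s && ( D ) && D || C
p || s || s && ( p ) && D || C
p || s || s && ( p ) && p || C
p || s || s && ( p ) && p || D
p || s || s && ( p ) && p || s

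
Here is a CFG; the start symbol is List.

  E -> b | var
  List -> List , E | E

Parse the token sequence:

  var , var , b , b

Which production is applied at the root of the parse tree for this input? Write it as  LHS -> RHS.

[List [List [List [List [E var]] , [E var]] , [E b]] , [E b]]

List -> List , E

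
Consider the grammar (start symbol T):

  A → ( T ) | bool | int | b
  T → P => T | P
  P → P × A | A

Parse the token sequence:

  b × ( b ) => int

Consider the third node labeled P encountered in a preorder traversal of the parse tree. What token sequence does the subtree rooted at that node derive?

b

[T [P [P [A b]] × [A ( [T [P [A b]]] )]] => [T [P [A int]]]]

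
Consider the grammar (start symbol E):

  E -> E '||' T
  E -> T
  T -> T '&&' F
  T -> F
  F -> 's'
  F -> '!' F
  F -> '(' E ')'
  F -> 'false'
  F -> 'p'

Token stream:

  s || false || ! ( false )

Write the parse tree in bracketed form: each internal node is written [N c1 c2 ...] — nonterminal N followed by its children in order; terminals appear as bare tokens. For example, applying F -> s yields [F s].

E
E || T
E || T || T
T || T || T
F || T || T
s || T || T
s || F || T
s || false || T
s || false || F
s || false || ! F
s || false || ! ( E )
s || false || ! ( T )
s || false || ! ( F )
s || false || ! ( false )

[E [E [E [T [F s]]] || [T [F false]]] || [T [F ! [F ( [E [T [F false]]] )]]]]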